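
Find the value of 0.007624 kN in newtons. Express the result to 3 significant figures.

7.62 N

1 kilonewton = 1000.00 newtons.
0.007624 × 1000.00 ≈ 7.62 N.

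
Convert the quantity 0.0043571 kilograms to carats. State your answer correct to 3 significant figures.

1 kg = 5000.00 carats.
Thus 0.0043571 × 5000.00 ≈ 21.8 ct.

21.8 ct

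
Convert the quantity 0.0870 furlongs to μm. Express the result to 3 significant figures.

1 furlong = 2.01168 × 10^8 μm.
So 0.0870 × 2.01168 × 10^8 ≈ 1.75 × 10^7 μm.

1.75 × 10^7 micrometers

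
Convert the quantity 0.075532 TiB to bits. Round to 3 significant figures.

1 tebibyte = 8.79609 × 10^12 bits.
Then 0.075532 × 8.79609 × 10^12 ≈ 6.64 × 10^11 bit.

6.64 × 10^11 bit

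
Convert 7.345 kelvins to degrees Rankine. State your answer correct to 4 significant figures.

13.22 °R

°R = K × 9/5.
Applying the formula gives 13.22 °R.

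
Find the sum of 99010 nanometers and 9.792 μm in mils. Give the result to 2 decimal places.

4.28 mil

99010 nm = 3.89803 mil and 9.792 μm = 0.385512 mil.
3.89803 + 0.385512 ≈ 4.28 mil.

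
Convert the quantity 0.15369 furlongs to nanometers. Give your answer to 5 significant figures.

1 furlong = 2.01168 × 10^11 nm.
So 0.15369 × 2.01168 × 10^11 ≈ 3.0918 × 10^10 nm.

3.0918 × 10^10 nanometers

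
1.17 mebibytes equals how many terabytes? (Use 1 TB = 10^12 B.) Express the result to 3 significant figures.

1.23 × 10^-6 terabytes

1 mebibyte = 1.04858 × 10^-6 TB.
So 1.17 × 1.04858 × 10^-6 ≈ 1.23 × 10^-6 TB.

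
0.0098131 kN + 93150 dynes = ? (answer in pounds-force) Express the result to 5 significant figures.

0.0098131 kN = 2.20607 lbf and 93150 dyn = 0.209410 lbf.
2.20607 + 0.209410 ≈ 2.4155 lbf.

2.4155 lbf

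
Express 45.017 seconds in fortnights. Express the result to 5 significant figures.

3.7216 × 10^-5 fortnight

1 s = 8.26720 × 10^-7 fortnight.
45.017 × 8.26720 × 10^-7 ≈ 3.7216 × 10^-5 fortnight.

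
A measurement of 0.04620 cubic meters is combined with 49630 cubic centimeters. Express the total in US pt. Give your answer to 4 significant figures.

202.5 US pt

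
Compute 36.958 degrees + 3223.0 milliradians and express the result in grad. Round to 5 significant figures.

246.25 gradians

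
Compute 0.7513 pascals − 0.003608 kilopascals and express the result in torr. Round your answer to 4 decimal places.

0.7513 Pa = 0.00563521 torr and 0.003608 kPa = 0.0270622 torr.
0.00563521 − 0.0270622 ≈ -0.0214 torr.

-0.0214 torr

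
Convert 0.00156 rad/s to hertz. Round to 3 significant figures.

0.000248 hertz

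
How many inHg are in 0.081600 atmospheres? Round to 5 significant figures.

2.4416 inches of mercury

1 atm = 29.9213 inHg.
Thus 0.081600 × 29.9213 ≈ 2.4416 inHg.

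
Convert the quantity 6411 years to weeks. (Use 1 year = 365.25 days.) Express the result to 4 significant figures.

334500 wk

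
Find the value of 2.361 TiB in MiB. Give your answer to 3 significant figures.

2.48 × 10^6 MiB

1 TiB = 1.04858 × 10^6 MiB.
Then 2.361 × 1.04858 × 10^6 ≈ 2.48 × 10^6 MiB.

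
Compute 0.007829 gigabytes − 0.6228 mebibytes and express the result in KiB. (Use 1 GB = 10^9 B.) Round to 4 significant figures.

0.007829 GB = 7645.51 KiB and 0.6228 MiB = 637.747 KiB.
7645.51 − 637.747 ≈ 7008 KiB.

7008 KiB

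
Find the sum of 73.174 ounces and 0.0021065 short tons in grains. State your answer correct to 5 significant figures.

73.174 oz = 32013.6 gr and 0.0021065 short ton = 29491.0 gr.
32013.6 + 29491.0 ≈ 61505 gr.

61505 gr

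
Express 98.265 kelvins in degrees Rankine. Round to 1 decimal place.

176.9 °R

°R = K × 9/5.
Applying the formula gives 176.9 °R.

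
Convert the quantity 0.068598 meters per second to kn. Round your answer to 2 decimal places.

0.13 kn

1 m/s = 1.94384 kn.
Then 0.068598 × 1.94384 ≈ 0.13 kn.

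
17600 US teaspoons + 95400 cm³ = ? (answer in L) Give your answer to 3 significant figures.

182 L

17600 US tsp = 86.7490 L and 95400 cm³ = 95.4000 L.
86.7490 + 95.4000 ≈ 182 L.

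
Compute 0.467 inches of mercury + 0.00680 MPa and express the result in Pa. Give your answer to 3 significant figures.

0.467 inHg = 1581.44 Pa and 0.00680 MPa = 6800.00 Pa.
1581.44 + 6800.00 ≈ 8380 Pa.

8380 pascals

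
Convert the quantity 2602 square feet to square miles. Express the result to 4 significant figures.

9.333 × 10^-5 square miles

1 square foot = 3.58701 × 10^-8 mi².
Thus 2602 × 3.58701 × 10^-8 ≈ 9.333 × 10^-5 mi².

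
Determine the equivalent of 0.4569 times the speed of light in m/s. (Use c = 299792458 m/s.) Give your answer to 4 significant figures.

1.370 × 10^8 meters per second

1 speed of light = 2.99792 × 10^8 meters per second.
Thus 0.4569 × 2.99792 × 10^8 ≈ 1.370 × 10^8 m/s.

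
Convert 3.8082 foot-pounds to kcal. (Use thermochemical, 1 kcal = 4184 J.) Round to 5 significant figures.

1 ft·lbf = 0.000324048 kilocalories.
3.8082 × 0.000324048 ≈ 0.0012340 kcal.

0.0012340 kcal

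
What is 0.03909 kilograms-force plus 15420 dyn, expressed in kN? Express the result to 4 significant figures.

0.0005375 kilonewtons

0.03909 kgf = 0.000383342 kN and 15420 dyn = 0.000154200 kN.
0.000383342 + 0.000154200 ≈ 0.0005375 kN.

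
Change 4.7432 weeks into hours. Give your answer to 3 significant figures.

797 hours

1 wk = 168.000 hours.
4.7432 × 168.000 ≈ 797 h.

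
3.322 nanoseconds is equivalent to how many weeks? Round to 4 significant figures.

1 ns = 1.65344 × 10^-15 weeks.
Then 3.322 × 1.65344 × 10^-15 ≈ 5.493 × 10^-15 wk.

5.493 × 10^-15 wk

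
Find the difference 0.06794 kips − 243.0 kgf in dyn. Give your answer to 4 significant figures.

-2.081e+8 dynes

0.06794 kip = 3.02212e+7 dyn and 243.0 kgf = 2.38302e+8 dyn.
3.02212e+7 − 2.38302e+8 ≈ -2.081e+8 dyn.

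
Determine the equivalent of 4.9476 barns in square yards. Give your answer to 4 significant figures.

1 barn = 1.19599e-28 square yards.
So 4.9476 × 1.19599e-28 ≈ 5.917e-28 yd².

5.917e-28 yd²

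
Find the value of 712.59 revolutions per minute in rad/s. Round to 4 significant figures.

1 revolution per minute = 0.104720 rad/s.
712.59 × 0.104720 ≈ 74.62 rad/s.

74.62 radians per second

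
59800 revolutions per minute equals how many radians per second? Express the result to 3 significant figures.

1 rpm = 0.104720 rad/s.
59800 × 0.104720 ≈ 6260 rad/s.

6260 radians per second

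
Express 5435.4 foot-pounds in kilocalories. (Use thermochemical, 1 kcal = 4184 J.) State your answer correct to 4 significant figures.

1.761 kcal

1 ft·lbf = 0.000324048 kcal.
Thus 5435.4 × 0.000324048 ≈ 1.761 kcal.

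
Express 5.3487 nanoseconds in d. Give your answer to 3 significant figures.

6.19 × 10^-14 d

1 nanosecond = 1.15741 × 10^-14 d.
Then 5.3487 × 1.15741 × 10^-14 ≈ 6.19 × 10^-14 d.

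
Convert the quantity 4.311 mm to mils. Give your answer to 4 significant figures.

1 millimeter = 39.3701 mil.
4.311 × 39.3701 ≈ 169.7 mil.

169.7 mil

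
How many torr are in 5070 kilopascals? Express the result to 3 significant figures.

1 kPa = 7.50062 torr.
5070 × 7.50062 ≈ 38000 torr.

38000 torr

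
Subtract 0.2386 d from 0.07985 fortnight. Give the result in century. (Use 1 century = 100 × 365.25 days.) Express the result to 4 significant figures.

0.07985 fortnight = 3.06064e-5 century and 0.2386 d = 6.53251e-6 century.
3.06064e-5 − 6.53251e-6 ≈ 2.407e-5 century.

2.407e-5 century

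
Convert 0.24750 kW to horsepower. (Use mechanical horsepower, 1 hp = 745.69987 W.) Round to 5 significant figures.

0.33190 horsepower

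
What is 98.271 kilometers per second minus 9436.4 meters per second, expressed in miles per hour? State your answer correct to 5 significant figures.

98.271 km/s = 219826 mph and 9436.4 m/s = 21108.6 mph.
219826 − 21108.6 ≈ 198720 mph.

198720 mph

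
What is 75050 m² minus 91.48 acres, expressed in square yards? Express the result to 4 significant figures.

-353000 yd²

75050 m² = 89759.1 yd² and 91.48 acre = 442763 yd².
89759.1 − 442763 ≈ -353000 yd².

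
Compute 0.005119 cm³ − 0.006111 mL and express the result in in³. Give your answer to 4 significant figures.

-6.054 × 10^-5 cubic inches

0.005119 cm³ = 0.0003123805 in³ and 0.006111 mL = 0.0003729161 in³.
0.0003123805 − 0.0003729161 ≈ -6.054 × 10^-5 in³.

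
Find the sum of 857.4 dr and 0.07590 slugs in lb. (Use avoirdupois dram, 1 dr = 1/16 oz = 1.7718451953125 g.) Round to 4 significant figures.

857.4 dr = 3.34922 lb and 0.07590 slug = 2.44201 lb.
3.34922 + 2.44201 ≈ 5.791 lb.

5.791 lb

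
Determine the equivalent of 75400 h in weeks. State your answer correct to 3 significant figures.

1 h = 0.00595238 weeks.
So 75400 × 0.00595238 ≈ 449 wk.

449 wk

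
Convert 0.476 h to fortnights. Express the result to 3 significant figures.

1 h = 0.00297619 fortnight.
Thus 0.476 × 0.00297619 ≈ 0.00142 fortnight.

0.00142 fortnights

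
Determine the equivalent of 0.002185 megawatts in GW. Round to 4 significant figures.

2.185 × 10^-6 gigawatts

1 megawatt = 0.00100000 GW.
0.002185 × 0.00100000 ≈ 2.185 × 10^-6 GW.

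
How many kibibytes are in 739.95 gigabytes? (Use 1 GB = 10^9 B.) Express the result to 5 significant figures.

7.2261e+8 KiB

1 gigabyte = 976562.5 kibibytes.
So 739.95 × 976562.5 ≈ 7.2261e+8 KiB.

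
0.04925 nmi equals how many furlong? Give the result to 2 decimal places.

1 nmi = 9.20624 furlong.
Then 0.04925 × 9.20624 ≈ 0.45 furlong.

0.45 furlong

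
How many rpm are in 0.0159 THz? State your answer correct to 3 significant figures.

1 terahertz = 6.00000 × 10^13 rpm.
0.0159 × 6.00000 × 10^13 ≈ 9.54 × 10^11 rpm.

9.54 × 10^11 rpm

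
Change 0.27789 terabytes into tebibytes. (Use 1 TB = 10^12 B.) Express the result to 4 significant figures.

0.2527 TiB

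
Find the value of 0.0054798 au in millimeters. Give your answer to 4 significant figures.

8.198e+11 mm

1 astronomical unit = 1.49598e+14 mm.
So 0.0054798 × 1.49598e+14 ≈ 8.198e+11 mm.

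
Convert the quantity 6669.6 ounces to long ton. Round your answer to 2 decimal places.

0.19 long tons

1 oz = 2.79018 × 10^-5 long ton.
Thus 6669.6 × 2.79018 × 10^-5 ≈ 0.19 long ton.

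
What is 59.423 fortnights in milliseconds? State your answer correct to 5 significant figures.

1 fortnight = 1.20960e+9 ms.
So 59.423 × 1.20960e+9 ≈ 7.1878e+10 ms.

7.1878e+10 milliseconds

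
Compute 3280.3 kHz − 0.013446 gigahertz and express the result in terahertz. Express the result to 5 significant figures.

3280.3 kHz = 3.28030e-6 THz and 0.013446 GHz = 1.34460e-5 THz.
3.28030e-6 − 1.34460e-5 ≈ -1.0166e-5 THz.

-1.0166e-5 THz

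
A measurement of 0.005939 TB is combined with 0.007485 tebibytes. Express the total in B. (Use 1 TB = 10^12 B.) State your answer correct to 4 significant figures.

1.417e+10 B

0.005939 TB = 5.93900e+9 B and 0.007485 TiB = 8.22984e+9 B.
5.93900e+9 + 8.22984e+9 ≈ 1.417e+10 B.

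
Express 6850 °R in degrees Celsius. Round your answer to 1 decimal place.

°R = (°C + 273.15) × 9/5.
Applying the formula gives 3532.4 °C.

3532.4 degrees Celsius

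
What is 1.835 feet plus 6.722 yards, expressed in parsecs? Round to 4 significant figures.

2.173e-16 pc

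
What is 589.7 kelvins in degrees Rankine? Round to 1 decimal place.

1061.5 degrees Rankine

°R = K × 9/5.
Applying the formula gives 1061.5 °R.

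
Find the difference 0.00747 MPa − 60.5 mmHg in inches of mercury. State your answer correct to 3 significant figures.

-0.176 inHg

0.00747 MPa = 2.20589 inHg and 60.5 mmHg = 2.38189 inHg.
2.20589 − 2.38189 ≈ -0.176 inHg.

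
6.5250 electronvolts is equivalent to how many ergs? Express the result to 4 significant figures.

1 eV = 1.60218e-12 erg.
Then 6.5250 × 1.60218e-12 ≈ 1.045e-11 erg.

1.045e-11 erg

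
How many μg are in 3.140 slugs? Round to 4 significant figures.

4.582 × 10^10 micrograms

1 slug = 1.45939 × 10^10 μg.
Thus 3.140 × 1.45939 × 10^10 ≈ 4.582 × 10^10 μg.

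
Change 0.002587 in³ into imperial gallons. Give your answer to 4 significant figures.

1 cubic inch = 0.00360465 imperial gallons.
So 0.002587 × 0.00360465 ≈ 9.325e-6 imp gal.

9.325e-6 imp gal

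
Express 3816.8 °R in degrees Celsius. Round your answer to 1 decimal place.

°R = (°C + 273.15) × 9/5.
Applying the formula gives 1847.3 °C.

1847.3 °C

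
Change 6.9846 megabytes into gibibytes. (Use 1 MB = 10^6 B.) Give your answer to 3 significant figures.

0.00650 GiB

1 megabyte = 0.000931323 gibibytes.
Thus 6.9846 × 0.000931323 ≈ 0.00650 GiB.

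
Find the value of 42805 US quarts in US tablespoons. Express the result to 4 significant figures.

2.740e+6 US tbsp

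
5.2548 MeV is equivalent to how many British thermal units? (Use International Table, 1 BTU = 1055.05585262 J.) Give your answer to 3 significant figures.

1 megaelectronvolt = 1.51857e-16 British thermal units.
Then 5.2548 × 1.51857e-16 ≈ 7.98e-16 BTU.

7.98e-16 BTU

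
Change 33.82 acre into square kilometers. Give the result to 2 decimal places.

1 acre = 0.00404686 km².
So 33.82 × 0.00404686 ≈ 0.14 km².

0.14 km²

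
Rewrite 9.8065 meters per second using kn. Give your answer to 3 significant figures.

19.1 kn

1 meter per second = 1.94384 kn.
Thus 9.8065 × 1.94384 ≈ 19.1 kn.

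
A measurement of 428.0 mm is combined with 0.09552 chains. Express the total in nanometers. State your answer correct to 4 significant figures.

2.350e+9 nm

428.0 mm = 4.28000e+8 nm and 0.09552 chain = 1.92156e+9 nm.
4.28000e+8 + 1.92156e+9 ≈ 2.350e+9 nm.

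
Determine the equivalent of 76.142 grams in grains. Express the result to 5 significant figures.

1 gram = 15.4324 gr.
Then 76.142 × 15.4324 ≈ 1175.1 gr.

1175.1 grains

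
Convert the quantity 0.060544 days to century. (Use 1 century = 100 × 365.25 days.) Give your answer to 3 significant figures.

1 day = 2.73785 × 10^-5 centuries.
Thus 0.060544 × 2.73785 × 10^-5 ≈ 1.66 × 10^-6 century.

1.66 × 10^-6 century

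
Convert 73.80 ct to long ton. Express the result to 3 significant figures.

1 ct = 1.96841 × 10^-7 long tons.
So 73.80 × 1.96841 × 10^-7 ≈ 1.45 × 10^-5 long ton.

1.45 × 10^-5 long tons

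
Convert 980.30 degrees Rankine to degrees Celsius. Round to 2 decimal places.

°R = (°C + 273.15) × 9/5.
Applying the formula gives 271.46 °C.

271.46 degrees Celsius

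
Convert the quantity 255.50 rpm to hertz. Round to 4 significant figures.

1 rpm = 0.0166667 Hz.
Thus 255.50 × 0.0166667 ≈ 4.258 Hz.

4.258 Hz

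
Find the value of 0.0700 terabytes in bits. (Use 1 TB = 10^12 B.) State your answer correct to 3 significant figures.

1 TB = 8.00000e+12 bits.
Thus 0.0700 × 8.00000e+12 ≈ 5.60e+11 bit.

5.60e+11 bit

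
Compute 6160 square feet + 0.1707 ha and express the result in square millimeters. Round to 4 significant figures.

6160 ft² = 5.72283 × 10^8 mm² and 0.1707 ha = 1.70700 × 10^9 mm².
5.72283 × 10^8 + 1.70700 × 10^9 ≈ 2.279 × 10^9 mm².

2.279 × 10^9 square millimeters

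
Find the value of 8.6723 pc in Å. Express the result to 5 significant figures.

2.6760e+27 angstroms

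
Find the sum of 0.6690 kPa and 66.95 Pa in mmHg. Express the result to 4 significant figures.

5.520 mmHg

0.6690 kPa = 5.01791 mmHg and 66.95 Pa = 0.502166 mmHg.
5.01791 + 0.502166 ≈ 5.520 mmHg.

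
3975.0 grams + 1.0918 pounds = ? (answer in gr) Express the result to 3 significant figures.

3975.0 g = 61343.6 gr and 1.0918 lb = 7642.60 gr.
61343.6 + 7642.60 ≈ 69000 gr.

69000 gr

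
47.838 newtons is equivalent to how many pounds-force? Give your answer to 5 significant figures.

10.754 lbf

1 newton = 0.224809 pounds-force.
Then 47.838 × 0.224809 ≈ 10.754 lbf.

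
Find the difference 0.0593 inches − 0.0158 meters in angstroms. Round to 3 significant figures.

-1.43 × 10^8 Å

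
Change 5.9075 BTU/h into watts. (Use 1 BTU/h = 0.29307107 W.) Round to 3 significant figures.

1 BTU per hour = 0.293071 W.
Then 5.9075 × 0.293071 ≈ 1.73 W.

1.73 W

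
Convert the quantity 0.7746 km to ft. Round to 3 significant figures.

1 kilometer = 3280.84 feet.
So 0.7746 × 3280.84 ≈ 2540 ft.

2540 ft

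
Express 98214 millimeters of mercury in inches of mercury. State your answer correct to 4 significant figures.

1 mmHg = 0.0393701 inches of mercury.
So 98214 × 0.0393701 ≈ 3867 inHg.

3867 inHg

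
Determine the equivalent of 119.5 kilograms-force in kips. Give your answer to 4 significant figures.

1 kilogram-force = 0.00220462 kips.
So 119.5 × 0.00220462 ≈ 0.2635 kip.

0.2635 kips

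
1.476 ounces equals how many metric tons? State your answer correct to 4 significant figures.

1 ounce = 2.83495e-5 t.
So 1.476 × 2.83495e-5 ≈ 4.184e-5 t.

4.184e-5 t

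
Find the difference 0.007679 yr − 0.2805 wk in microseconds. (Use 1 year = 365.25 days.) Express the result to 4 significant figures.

0.007679 yr = 2.423308e+11 μs and 0.2805 wk = 1.696464e+11 μs.
2.423308e+11 − 1.696464e+11 ≈ 7.268e+10 μs.

7.268e+10 microseconds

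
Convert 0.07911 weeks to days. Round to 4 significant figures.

1 wk = 7.00000 days.
Thus 0.07911 × 7.00000 ≈ 0.5538 d.

0.5538 d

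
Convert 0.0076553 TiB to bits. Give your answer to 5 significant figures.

6.7337 × 10^10 bits

1 tebibyte = 8.79609 × 10^12 bit.
Thus 0.0076553 × 8.79609 × 10^12 ≈ 6.7337 × 10^10 bit.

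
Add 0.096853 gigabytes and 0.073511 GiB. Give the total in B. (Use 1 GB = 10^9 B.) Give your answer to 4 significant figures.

0.096853 GB = 9.68530e+7 B and 0.073511 GiB = 7.89318e+7 B.
9.68530e+7 + 7.89318e+7 ≈ 1.758e+8 B.

1.758e+8 B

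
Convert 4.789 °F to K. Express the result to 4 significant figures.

258.0 kelvins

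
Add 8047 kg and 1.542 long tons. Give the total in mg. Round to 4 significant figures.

9.614 × 10^9 milligrams

8047 kg = 8.04700 × 10^9 mg and 1.542 long ton = 1.56674 × 10^9 mg.
8.04700 × 10^9 + 1.56674 × 10^9 ≈ 9.614 × 10^9 mg.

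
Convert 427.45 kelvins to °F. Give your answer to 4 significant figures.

K = (°F + 459.67) × 5/9.
Applying the formula gives 309.7 °F.

309.7 degrees Fahrenheit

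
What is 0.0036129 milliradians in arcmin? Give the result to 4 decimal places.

0.0124 arcmin

1 mrad = 3.43775 arcmin.
0.0036129 × 3.43775 ≈ 0.0124 arcmin.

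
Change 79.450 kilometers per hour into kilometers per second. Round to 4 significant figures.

0.02207 km/s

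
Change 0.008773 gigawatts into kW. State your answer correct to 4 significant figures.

8773 kW

1 gigawatt = 1.00000 × 10^6 kW.
0.008773 × 1.00000 × 10^6 ≈ 8773 kW.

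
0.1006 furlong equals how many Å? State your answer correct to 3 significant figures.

2.02 × 10^11 Å

1 furlong = 2.01168 × 10^12 angstroms.
Thus 0.1006 × 2.01168 × 10^12 ≈ 2.02 × 10^11 Å.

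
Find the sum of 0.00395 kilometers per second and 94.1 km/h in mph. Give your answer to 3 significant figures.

0.00395 km/s = 8.83590 mph and 94.1 km/h = 58.4710 mph.
8.83590 + 58.4710 ≈ 67.3 mph.

67.3 mph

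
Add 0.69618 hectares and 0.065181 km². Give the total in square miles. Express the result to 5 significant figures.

0.69618 ha = 0.00268797 mi² and 0.065181 km² = 0.0251665 mi².
0.00268797 + 0.0251665 ≈ 0.027854 mi².

0.027854 square miles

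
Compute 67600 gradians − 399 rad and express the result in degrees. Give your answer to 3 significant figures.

67600 grad = 60840.0 ° and 399 rad = 22861.0 °.
60840.0 − 22861.0 ≈ 38000 °.

38000 °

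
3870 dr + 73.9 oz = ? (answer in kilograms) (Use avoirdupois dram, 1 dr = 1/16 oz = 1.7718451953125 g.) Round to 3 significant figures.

8.95 kg

3870 dr = 6.85704 kg and 73.9 oz = 2.09503 kg.
6.85704 + 2.09503 ≈ 8.95 kg.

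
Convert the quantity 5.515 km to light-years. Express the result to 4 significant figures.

5.829 × 10^-13 light-years

1 km = 1.05700 × 10^-13 ly.
5.515 × 1.05700 × 10^-13 ≈ 5.829 × 10^-13 ly.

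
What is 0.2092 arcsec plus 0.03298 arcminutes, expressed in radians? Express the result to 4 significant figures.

0.2092 arcsec = 1.01423 × 10^-6 rad and 0.03298 arcmin = 9.59349 × 10^-6 rad.
1.01423 × 10^-6 + 9.59349 × 10^-6 ≈ 1.061 × 10^-5 rad.

1.061 × 10^-5 radians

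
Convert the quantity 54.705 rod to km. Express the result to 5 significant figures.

0.27512 kilometers

1 rod = 0.00502920 kilometers.
So 54.705 × 0.00502920 ≈ 0.27512 km.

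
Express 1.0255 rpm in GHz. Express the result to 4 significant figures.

1.709e-11 gigahertz

1 revolution per minute = 1.66667e-11 gigahertz.
Thus 1.0255 × 1.66667e-11 ≈ 1.709e-11 GHz.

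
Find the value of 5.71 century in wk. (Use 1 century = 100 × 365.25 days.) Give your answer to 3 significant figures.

1 century = 5217.86 wk.
So 5.71 × 5217.86 ≈ 29800 wk.

29800 weeks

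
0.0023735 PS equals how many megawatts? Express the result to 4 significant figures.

1.746e-6 MW

1 PS = 0.000735499 megawatts.
Thus 0.0023735 × 0.000735499 ≈ 1.746e-6 MW.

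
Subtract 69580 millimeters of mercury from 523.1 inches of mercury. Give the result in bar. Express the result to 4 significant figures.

523.1 inHg = 17.7142 bar and 69580 mmHg = 92.7657 bar.
17.7142 − 92.7657 ≈ -75.05 bar.

-75.05 bar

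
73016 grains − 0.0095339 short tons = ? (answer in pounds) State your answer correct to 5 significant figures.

73016 gr = 10.4309 lb and 0.0095339 short ton = 19.0678 lb.
10.4309 − 19.0678 ≈ -8.6369 lb.

-8.6369 lb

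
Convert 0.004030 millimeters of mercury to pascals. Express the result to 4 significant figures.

0.5373 Pa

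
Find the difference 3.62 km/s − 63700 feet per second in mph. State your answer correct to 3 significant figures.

3.62 km/s = 8097.71 mph and 63700 ft/s = 43431.8 mph.
8097.71 − 43431.8 ≈ -35300 mph.

-35300 miles per hour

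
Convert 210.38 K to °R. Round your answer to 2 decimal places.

378.68 °R

°R = K × 9/5.
Applying the formula gives 378.68 °R.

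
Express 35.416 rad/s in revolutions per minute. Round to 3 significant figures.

338 revolutions per minute

1 rad/s = 9.54930 revolutions per minute.
Then 35.416 × 9.54930 ≈ 338 rpm.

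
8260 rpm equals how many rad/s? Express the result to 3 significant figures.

865 rad/s

1 rpm = 0.104720 rad/s.
Then 8260 × 0.104720 ≈ 865 rad/s.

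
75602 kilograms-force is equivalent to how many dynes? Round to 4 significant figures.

7.414e+10 dyn

1 kgf = 980665 dyn.
Thus 75602 × 980665 ≈ 7.414e+10 dyn.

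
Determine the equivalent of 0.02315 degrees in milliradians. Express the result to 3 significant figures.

0.404 milliradians

1 ° = 17.4533 mrad.
0.02315 × 17.4533 ≈ 0.404 mrad.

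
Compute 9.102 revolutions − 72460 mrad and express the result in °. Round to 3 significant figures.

-875 °

9.102 rev = 3276.72 ° and 72460 mrad = 4151.65 °.
3276.72 − 4151.65 ≈ -875 °.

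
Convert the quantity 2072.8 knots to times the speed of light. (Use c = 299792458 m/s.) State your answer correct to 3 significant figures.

3.56 × 10^-6 c

1 kn = 1.71600 × 10^-9 c.
Thus 2072.8 × 1.71600 × 10^-9 ≈ 3.56 × 10^-6 c.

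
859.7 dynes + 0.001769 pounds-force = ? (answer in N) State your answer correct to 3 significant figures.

859.7 dyn = 0.00859700 N and 0.001769 lbf = 0.00786890 N.
0.00859700 + 0.00786890 ≈ 0.0165 N.

0.0165 N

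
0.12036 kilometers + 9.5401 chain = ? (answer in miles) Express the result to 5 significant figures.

0.19404 miles

0.12036 km = 0.0747882 mi and 9.5401 chain = 0.119251 mi.
0.0747882 + 0.119251 ≈ 0.19404 mi.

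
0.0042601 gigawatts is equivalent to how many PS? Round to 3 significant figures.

5790 metric horsepower

1 gigawatt = 1.35962e+6 PS.
So 0.0042601 × 1.35962e+6 ≈ 5790 PS.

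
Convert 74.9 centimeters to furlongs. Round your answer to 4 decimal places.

1 cm = 4.97097e-5 furlong.
Thus 74.9 × 4.97097e-5 ≈ 0.0037 furlong.

0.0037 furlongs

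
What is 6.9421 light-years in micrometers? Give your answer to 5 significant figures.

1 ly = 9.46073 × 10^21 μm.
Thus 6.9421 × 9.46073 × 10^21 ≈ 6.5677 × 10^22 μm.

6.5677 × 10^22 μm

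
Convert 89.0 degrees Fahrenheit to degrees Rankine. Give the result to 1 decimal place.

548.7 °R

°R = °F + 459.67.
Applying the formula gives 548.7 °R.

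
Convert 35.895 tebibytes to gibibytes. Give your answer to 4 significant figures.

36760 gibibytes

1 TiB = 1024.00 gibibytes.
So 35.895 × 1024.00 ≈ 36760 GiB.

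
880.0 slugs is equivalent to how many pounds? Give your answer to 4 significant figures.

28310 lb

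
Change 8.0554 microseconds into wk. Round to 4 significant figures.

1.332e-11 weeks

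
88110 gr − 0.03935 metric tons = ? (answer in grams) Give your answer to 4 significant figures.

88110 gr = 5709.43 g and 0.03935 t = 39350.0 g.
5709.43 − 39350.0 ≈ -33640 g.

-33640 g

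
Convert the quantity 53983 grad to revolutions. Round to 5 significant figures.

1 grad = 0.00250000 revolutions.
Then 53983 × 0.00250000 ≈ 134.96 rev.

134.96 revolutions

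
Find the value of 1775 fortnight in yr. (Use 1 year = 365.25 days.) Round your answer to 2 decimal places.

1 fortnight = 0.0383299 yr.
So 1775 × 0.0383299 ≈ 68.04 yr.

68.04 yr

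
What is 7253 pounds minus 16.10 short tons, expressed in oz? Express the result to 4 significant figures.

-399200 ounces

7253 lb = 116048 oz and 16.10 short ton = 515200 oz.
116048 − 515200 ≈ -399200 oz.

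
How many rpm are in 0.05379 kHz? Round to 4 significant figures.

1 kHz = 60000.0 revolutions per minute.
Then 0.05379 × 60000.0 ≈ 3227 rpm.

3227 rpm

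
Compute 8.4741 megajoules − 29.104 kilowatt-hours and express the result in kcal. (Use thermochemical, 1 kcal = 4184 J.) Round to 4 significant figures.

-23020 kcal

8.4741 MJ = 2025.36 kcal and 29.104 kWh = 25041.7 kcal.
2025.36 − 25041.7 ≈ -23020 kcal.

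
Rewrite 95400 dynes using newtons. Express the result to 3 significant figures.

0.954 N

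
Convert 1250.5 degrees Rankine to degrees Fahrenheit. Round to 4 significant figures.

790.8 °F

°R = °F + 459.67.
Applying the formula gives 790.8 °F.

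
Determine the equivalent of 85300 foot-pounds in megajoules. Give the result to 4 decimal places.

1 foot-pound = 1.35582 × 10^-6 MJ.
So 85300 × 1.35582 × 10^-6 ≈ 0.1157 MJ.

0.1157 megajoules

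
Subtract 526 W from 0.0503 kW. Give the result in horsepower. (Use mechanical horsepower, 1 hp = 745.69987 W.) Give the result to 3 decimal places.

0.0503 kW = 0.0674534 hp and 526 W = 0.705378 hp.
0.0674534 − 0.705378 ≈ -0.638 hp.

-0.638 hp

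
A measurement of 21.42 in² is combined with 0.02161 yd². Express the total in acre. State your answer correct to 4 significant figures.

7.880 × 10^-6 acres

21.42 in² = 3.41483 × 10^-6 acre and 0.02161 yd² = 4.46488 × 10^-6 acre.
3.41483 × 10^-6 + 4.46488 × 10^-6 ≈ 7.880 × 10^-6 acre.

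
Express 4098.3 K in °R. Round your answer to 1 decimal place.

7376.9 °R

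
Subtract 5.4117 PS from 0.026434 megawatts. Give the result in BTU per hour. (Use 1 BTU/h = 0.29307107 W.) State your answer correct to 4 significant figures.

0.026434 MW = 90196.6 BTU/h and 5.4117 PS = 13581.3 BTU/h.
90196.6 − 13581.3 ≈ 76620 BTU/h.

76620 BTU per hour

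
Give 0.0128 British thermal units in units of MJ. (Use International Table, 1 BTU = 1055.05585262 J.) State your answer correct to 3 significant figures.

1 British thermal unit = 0.00105506 MJ.
Then 0.0128 × 0.00105506 ≈ 1.35e-5 MJ.

1.35e-5 MJ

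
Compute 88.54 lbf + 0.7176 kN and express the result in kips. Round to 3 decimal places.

0.250 kip

88.54 lbf = 0.0885400 kip and 0.7176 kN = 0.161323 kip.
0.0885400 + 0.161323 ≈ 0.250 kip.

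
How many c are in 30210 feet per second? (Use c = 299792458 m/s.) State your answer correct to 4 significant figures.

3.071e-5 c

1 foot per second = 1.01670e-9 c.
30210 × 1.01670e-9 ≈ 3.071e-5 c.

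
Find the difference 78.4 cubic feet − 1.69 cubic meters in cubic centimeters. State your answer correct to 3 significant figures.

78.4 ft³ = 2.22004e+6 cm³ and 1.69 m³ = 1.69000e+6 cm³.
2.22004e+6 − 1.69000e+6 ≈ 530000 cm³.

530000 cm³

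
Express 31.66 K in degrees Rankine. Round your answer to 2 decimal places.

56.99 degrees Rankine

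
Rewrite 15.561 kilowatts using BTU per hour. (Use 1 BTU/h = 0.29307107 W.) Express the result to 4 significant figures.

53100 BTU per hour

1 kW = 3412.14 BTU per hour.
Then 15.561 × 3412.14 ≈ 53100 BTU/h.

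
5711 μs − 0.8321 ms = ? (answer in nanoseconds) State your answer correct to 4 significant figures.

4.879 × 10^6 ns

5711 μs = 5.71100 × 10^6 ns and 0.8321 ms = 832100 ns.
5.71100 × 10^6 − 832100 ≈ 4.879 × 10^6 ns.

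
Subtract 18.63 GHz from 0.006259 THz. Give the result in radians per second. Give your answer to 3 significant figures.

-7.77e+10 radians per second

0.006259 THz = 3.93265e+10 rad/s and 18.63 GHz = 1.17056e+11 rad/s.
3.93265e+10 − 1.17056e+11 ≈ -7.77e+10 rad/s.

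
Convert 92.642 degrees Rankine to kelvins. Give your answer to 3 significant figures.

°R = K × 9/5.
Applying the formula gives 51.5 K.

51.5 kelvins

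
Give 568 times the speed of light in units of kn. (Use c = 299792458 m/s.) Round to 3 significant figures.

3.31 × 10^11 knots

1 speed of light = 5.82750 × 10^8 knots.
568 × 5.82750 × 10^8 ≈ 3.31 × 10^11 kn.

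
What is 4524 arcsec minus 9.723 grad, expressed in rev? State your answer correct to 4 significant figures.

-0.02082 revolutions

4524 arcsec = 0.00349074 rev and 9.723 grad = 0.0243075 rev.
0.00349074 − 0.0243075 ≈ -0.02082 rev.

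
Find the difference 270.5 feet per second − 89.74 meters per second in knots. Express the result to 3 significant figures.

-14.2 kn

270.5 ft/s = 160.267 kn and 89.74 m/s = 174.441 kn.
160.267 − 174.441 ≈ -14.2 kn.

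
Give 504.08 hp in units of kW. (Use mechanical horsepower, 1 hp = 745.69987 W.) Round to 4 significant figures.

375.9 kilowatts

1 horsepower = 0.745700 kW.
Then 504.08 × 0.745700 ≈ 375.9 kW.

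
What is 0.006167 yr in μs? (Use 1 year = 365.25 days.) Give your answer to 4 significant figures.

1 yr = 3.15576e+13 μs.
Thus 0.006167 × 3.15576e+13 ≈ 1.946e+11 μs.

1.946e+11 μs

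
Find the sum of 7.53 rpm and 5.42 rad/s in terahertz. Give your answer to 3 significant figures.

9.88 × 10^-13 THz

7.53 rpm = 1.25500 × 10^-13 THz and 5.42 rad/s = 8.62620 × 10^-13 THz.
1.25500 × 10^-13 + 8.62620 × 10^-13 ≈ 9.88 × 10^-13 THz.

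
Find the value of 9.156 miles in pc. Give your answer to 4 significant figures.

4.775e-13 pc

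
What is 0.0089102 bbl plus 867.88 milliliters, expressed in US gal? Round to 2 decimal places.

0.0089102 bbl = 0.374228 US gal and 867.88 mL = 0.229270 US gal.
0.374228 + 0.229270 ≈ 0.60 US gal.

0.60 US gal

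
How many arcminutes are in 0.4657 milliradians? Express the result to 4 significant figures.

1 mrad = 3.43775 arcminutes.
0.4657 × 3.43775 ≈ 1.601 arcmin.

1.601 arcmin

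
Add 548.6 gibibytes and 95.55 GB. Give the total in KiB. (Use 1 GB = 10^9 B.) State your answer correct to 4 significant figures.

6.686e+8 kibibytes

548.6 GiB = 5.75249e+8 KiB and 95.55 GB = 9.33105e+7 KiB.
5.75249e+8 + 9.33105e+7 ≈ 6.686e+8 KiB.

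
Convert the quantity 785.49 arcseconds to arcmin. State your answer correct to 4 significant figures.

1 arcsecond = 0.0166667 arcmin.
Thus 785.49 × 0.0166667 ≈ 13.09 arcmin.

13.09 arcminutes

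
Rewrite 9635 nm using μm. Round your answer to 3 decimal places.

1 nanometer = 0.00100000 μm.
9635 × 0.00100000 ≈ 9.635 μm.

9.635 micrometers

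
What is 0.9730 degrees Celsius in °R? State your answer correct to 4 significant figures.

493.4 °R

°R = (°C + 273.15) × 9/5.
Applying the formula gives 493.4 °R.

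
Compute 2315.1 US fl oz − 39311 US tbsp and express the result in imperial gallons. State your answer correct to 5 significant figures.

-112.80 imperial gallons

2315.1 US fl oz = 15.0603 imp gal and 39311 US tbsp = 127.864 imp gal.
15.0603 − 127.864 ≈ -112.80 imp gal.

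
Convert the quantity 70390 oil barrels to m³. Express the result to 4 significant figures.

1 bbl = 0.158987 m³.
So 70390 × 0.158987 ≈ 11190 m³.

11190 m³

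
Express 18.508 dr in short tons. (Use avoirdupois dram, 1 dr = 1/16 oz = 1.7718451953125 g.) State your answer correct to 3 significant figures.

3.61 × 10^-5 short tons

1 dr = 1.953125 × 10^-6 short tons.
Thus 18.508 × 1.953125 × 10^-6 ≈ 3.61 × 10^-5 short ton.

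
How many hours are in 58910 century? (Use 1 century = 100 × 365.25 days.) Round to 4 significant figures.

5.164e+10 hours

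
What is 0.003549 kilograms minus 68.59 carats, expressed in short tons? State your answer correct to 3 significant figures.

0.003549 kg = 3.91210 × 10^-6 short ton and 68.59 ct = 1.51215 × 10^-5 short ton.
3.91210 × 10^-6 − 1.51215 × 10^-5 ≈ -1.12 × 10^-5 short ton.

-1.12 × 10^-5 short ton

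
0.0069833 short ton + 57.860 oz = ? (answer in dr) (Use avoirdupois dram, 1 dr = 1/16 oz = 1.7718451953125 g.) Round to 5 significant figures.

4501.2 drams

0.0069833 short ton = 3575.45 dr and 57.860 oz = 925.760 dr.
3575.45 + 925.760 ≈ 4501.2 dr.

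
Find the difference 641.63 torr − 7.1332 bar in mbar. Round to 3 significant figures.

-6280 mbar

641.63 torr = 855.436 mbar and 7.1332 bar = 7133.20 mbar.
855.436 − 7133.20 ≈ -6280 mbar.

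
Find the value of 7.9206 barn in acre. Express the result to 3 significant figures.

1.96e-31 acre

1 barn = 2.47105e-32 acres.
Then 7.9206 × 2.47105e-32 ≈ 1.96e-31 acre.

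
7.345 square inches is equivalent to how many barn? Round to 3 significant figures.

4.74 × 10^25 barns

1 square inch = 6.45160 × 10^24 barns.
7.345 × 6.45160 × 10^24 ≈ 4.74 × 10^25 barn.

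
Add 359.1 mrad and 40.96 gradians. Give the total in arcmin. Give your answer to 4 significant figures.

3446 arcmin

359.1 mrad = 1234.49 arcmin and 40.96 grad = 2211.84 arcmin.
1234.49 + 2211.84 ≈ 3446 arcmin.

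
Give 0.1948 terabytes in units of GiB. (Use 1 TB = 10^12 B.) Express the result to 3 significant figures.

181 GiB

1 terabyte = 931.323 gibibytes.
0.1948 × 931.323 ≈ 181 GiB.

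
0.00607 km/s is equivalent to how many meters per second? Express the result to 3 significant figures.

1 kilometer per second = 1000.00 m/s.
Then 0.00607 × 1000.00 ≈ 6.07 m/s.

6.07 meters per second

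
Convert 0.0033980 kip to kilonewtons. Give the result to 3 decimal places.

0.015 kN

1 kip = 4.44822 kN.
0.0033980 × 4.44822 ≈ 0.015 kN.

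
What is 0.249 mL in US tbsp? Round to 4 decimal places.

1 milliliter = 0.0676280 US tablespoons.
Then 0.249 × 0.0676280 ≈ 0.0168 US tbsp.

0.0168 US tablespoons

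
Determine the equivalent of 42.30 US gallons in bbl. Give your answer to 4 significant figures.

1.007 oil barrels

1 US gallon = 0.0238095 oil barrels.
So 42.30 × 0.0238095 ≈ 1.007 bbl.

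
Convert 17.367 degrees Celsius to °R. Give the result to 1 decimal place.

522.9 °R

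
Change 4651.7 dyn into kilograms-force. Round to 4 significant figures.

0.004743 kilograms-force

1 dyne = 1.01972 × 10^-6 kgf.
Then 4651.7 × 1.01972 × 10^-6 ≈ 0.004743 kgf.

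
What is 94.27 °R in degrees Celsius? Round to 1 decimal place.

°R = (°C + 273.15) × 9/5.
Applying the formula gives -220.8 °C.

-220.8 °C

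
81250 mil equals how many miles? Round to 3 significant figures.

0.00128 mi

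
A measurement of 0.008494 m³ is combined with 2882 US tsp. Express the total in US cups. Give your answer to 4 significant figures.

0.008494 m³ = 35.9020 US cup and 2882 US tsp = 60.0417 US cup.
35.9020 + 60.0417 ≈ 95.94 US cup.

95.94 US cups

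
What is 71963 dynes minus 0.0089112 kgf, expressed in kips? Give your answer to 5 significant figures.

71963 dyn = 0.000161779 kip and 0.0089112 kgf = 1.96458e-5 kip.
0.000161779 − 1.96458e-5 ≈ 0.00014213 kip.

0.00014213 kip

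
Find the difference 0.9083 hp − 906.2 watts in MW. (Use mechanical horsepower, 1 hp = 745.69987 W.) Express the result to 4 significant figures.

0.9083 hp = 0.000677319 MW and 906.2 W = 0.000906200 MW.
0.000677319 − 0.000906200 ≈ -0.0002289 MW.

-0.0002289 megawatts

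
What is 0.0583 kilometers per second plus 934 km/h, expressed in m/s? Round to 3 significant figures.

0.0583 km/s = 58.3000 m/s and 934 km/h = 259.444 m/s.
58.3000 + 259.444 ≈ 318 m/s.

318 meters per second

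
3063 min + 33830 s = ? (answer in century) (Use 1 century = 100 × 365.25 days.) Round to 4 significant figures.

3063 min = 5.82364 × 10^-5 century and 33830 s = 1.07201 × 10^-5 century.
5.82364 × 10^-5 + 1.07201 × 10^-5 ≈ 6.896 × 10^-5 century.

6.896 × 10^-5 century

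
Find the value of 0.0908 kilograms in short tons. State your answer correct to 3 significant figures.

0.000100 short ton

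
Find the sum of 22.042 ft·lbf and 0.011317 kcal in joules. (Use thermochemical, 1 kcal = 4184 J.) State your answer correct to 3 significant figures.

22.042 ft·lbf = 29.8849 J and 0.011317 kcal = 47.3503 J.
29.8849 + 47.3503 ≈ 77.2 J.

77.2 joules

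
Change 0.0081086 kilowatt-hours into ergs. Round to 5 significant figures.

2.9191 × 10^11 ergs

1 kWh = 3.60000 × 10^13 erg.
Then 0.0081086 × 3.60000 × 10^13 ≈ 2.9191 × 10^11 erg.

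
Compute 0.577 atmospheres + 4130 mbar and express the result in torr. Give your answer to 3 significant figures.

3540 torr

0.577 atm = 438.520 torr and 4130 mbar = 3097.75 torr.
438.520 + 3097.75 ≈ 3540 torr.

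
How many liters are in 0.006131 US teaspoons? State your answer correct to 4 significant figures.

3.022e-5 liters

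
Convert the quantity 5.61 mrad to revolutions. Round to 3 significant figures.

0.000893 revolutions

1 milliradian = 0.000159155 revolutions.
5.61 × 0.000159155 ≈ 0.000893 rev.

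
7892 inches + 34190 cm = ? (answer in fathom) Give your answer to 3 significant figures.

297 fathoms

7892 in = 109.611 fathom and 34190 cm = 186.953 fathom.
109.611 + 186.953 ≈ 297 fathom.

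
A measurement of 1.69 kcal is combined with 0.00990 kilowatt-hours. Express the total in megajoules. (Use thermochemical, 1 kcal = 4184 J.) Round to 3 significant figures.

0.0427 MJ

1.69 kcal = 0.00707096 MJ and 0.00990 kWh = 0.0356400 MJ.
0.00707096 + 0.0356400 ≈ 0.0427 MJ.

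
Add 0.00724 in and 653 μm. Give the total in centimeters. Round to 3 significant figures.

0.0837 cm

0.00724 in = 0.0183896 cm and 653 μm = 0.0653000 cm.
0.0183896 + 0.0653000 ≈ 0.0837 cm.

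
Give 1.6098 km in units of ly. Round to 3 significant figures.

1 kilometer = 1.05700 × 10^-13 ly.
Then 1.6098 × 1.05700 × 10^-13 ≈ 1.70 × 10^-13 ly.

1.70 × 10^-13 ly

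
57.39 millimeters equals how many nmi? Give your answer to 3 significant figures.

1 mm = 5.39957 × 10^-7 nmi.
Then 57.39 × 5.39957 × 10^-7 ≈ 3.10 × 10^-5 nmi.

3.10 × 10^-5 nmi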